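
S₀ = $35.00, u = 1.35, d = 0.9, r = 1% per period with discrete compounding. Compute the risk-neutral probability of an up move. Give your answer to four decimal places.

p = 0.2444

Risk-neutral probability p = (1 + 0.01 − 0.9)/(1.35 − 0.9) = 0.1100/0.4500 = 0.2444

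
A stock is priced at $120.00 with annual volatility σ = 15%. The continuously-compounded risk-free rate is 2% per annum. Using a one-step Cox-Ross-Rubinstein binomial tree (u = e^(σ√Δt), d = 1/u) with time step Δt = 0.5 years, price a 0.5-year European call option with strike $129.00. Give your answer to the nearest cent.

CRR parameters: u = e^(σ√Δt) = e^(0.15·√0.5) = 1.1119, d = 1/u = 0.8994
Per-period rate: rΔt = 0.02·0.5 = 0.01, so R = e^0.01 = 1.0101
Risk-neutral probability p = (e^0.01 − 0.8994)/(1.1119 − 0.8994) = 0.1107/0.2125 = 0.5208
Terminal stock prices: S_u = 133.4, S_d = 107.9
Terminal payoffs (S − K): max(4.427, 0) = 4.427, max(-21.08, 0) = 0
Node 0 (S = 120): V_0 = e^(−0.01)·[0.5208·4.4274 + 0.4792·0.0000] = 2.2828

$2.28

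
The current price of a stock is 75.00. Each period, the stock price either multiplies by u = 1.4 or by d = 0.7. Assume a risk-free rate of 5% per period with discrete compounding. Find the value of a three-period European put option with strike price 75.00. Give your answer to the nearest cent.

12.95

Risk-neutral probability p = (1 + 0.05 − 0.7)/(1.4 − 0.7) = 0.3500/0.7000 = 0.5000
Terminal stock prices: S_uuu = 205.8, S_uud = 102.9, S_udd = 51.45, S_ddd = 25.72
Terminal payoffs (K − S): max(-130.8, 0) = 0, max(-27.9, 0) = 0, max(23.55, 0) = 23.55, max(49.28, 0) = 49.28
Node uu (S = 147): V_uu = 1/1.05·[0.5000·0.0000 + 0.5000·0.0000] = 0.0000
Node ud (S = 73.5): V_ud = 1/1.05·[0.5000·0.0000 + 0.5000·23.5500] = 11.2143
Node dd (S = 36.75): V_dd = 1/1.05·[0.5000·23.5500 + 0.5000·49.2750] = 34.6786
Node u (S = 105): V_u = 1/1.05·[0.5000·0.0000 + 0.5000·11.2143] = 5.3401
Node d (S = 52.5): V_d = 1/1.05·[0.5000·11.2143 + 0.5000·34.6786] = 21.8537
Node 0 (S = 75): V_0 = 1/1.05·[0.5000·5.3401 + 0.5000·21.8537] = 12.9495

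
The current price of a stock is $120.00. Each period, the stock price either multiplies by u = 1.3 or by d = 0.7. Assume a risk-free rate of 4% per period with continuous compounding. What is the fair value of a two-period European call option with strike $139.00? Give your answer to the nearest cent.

$19.00

Risk-neutral probability p = (e^0.04 − 0.7)/(1.3 − 0.7) = 0.3408/0.6000 = 0.5680
Terminal stock prices: S_uu = 202.8, S_ud = 109.2, S_dd = 58.8
Terminal payoffs (S − K): max(63.8, 0) = 63.8, max(-29.8, 0) = 0, max(-80.2, 0) = 0
Node u (S = 156): V_u = e^(−0.04)·[0.5680·63.8000 + 0.4320·0.0000] = 34.8186
Node d (S = 84): V_d = e^(−0.04)·[0.5680·0.0000 + 0.4320·0.0000] = 0.0000
Node 0 (S = 120): V_0 = e^(−0.04)·[0.5680·34.8186 + 0.4320·0.0000] = 19.0021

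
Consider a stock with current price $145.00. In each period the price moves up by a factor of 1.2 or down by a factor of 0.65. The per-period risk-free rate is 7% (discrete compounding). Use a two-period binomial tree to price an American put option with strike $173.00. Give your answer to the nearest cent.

Risk-neutral probability p = (1 + 0.07 − 0.65)/(1.2 − 0.65) = 0.4200/0.5500 = 0.7636
Terminal stock prices: S_uu = 208.8, S_ud = 113.1, S_dd = 61.26
Terminal payoffs (K − S): max(-35.8, 0) = 0, max(59.9, 0) = 59.9, max(111.7, 0) = 111.7
Node u (S = 174): continuation = 1/1.07·[0.7636·0.0000 + 0.2364·59.9000] = 13.2319; exercise value = 0.0000 ≤ continuation, so V_u = 13.2319
Node d (S = 94.25): continuation = 1/1.07·[0.7636·59.9000 + 0.2364·111.7375] = 67.4322; exercise value = 78.7500 > continuation, so V_d = 78.7500 (exercise)
Node 0 (S = 145): continuation = 1/1.07·[0.7636·13.2319 + 0.2364·78.7500] = 26.8393; exercise value = 28.0000 > continuation, so V_0 = 28.0000 (exercise)

$28.00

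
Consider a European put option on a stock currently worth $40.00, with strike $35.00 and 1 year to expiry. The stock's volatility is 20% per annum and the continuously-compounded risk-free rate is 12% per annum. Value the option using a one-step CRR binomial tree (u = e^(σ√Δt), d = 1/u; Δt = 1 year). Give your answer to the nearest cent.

$0.47

CRR parameters: u = e^(σ√Δt) = e^(0.2·√1) = 1.2214, d = 1/u = 0.8187
Per-period rate: rΔt = 0.12·1 = 0.12, so R = e^0.12 = 1.1275
Risk-neutral probability p = (e^0.12 − 0.8187)/(1.2214 − 0.8187) = 0.3088/0.4027 = 0.7668
Terminal stock prices: S_u = 48.86, S_d = 32.75
Terminal payoffs (K − S): max(-13.86, 0) = 0, max(2.251, 0) = 2.251
Node 0 (S = 40): V_0 = e^(−0.12)·[0.7668·0.0000 + 0.2332·2.2508] = 0.4655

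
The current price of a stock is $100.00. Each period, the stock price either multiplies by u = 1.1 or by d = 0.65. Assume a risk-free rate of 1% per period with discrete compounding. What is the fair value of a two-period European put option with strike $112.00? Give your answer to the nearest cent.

Risk-neutral probability p = (1 + 0.01 − 0.65)/(1.1 − 0.65) = 0.3600/0.4500 = 0.8000
Terminal stock prices: S_uu = 121, S_ud = 71.5, S_dd = 42.25
Terminal payoffs (K − S): max(-9, 0) = 0, max(40.5, 0) = 40.5, max(69.75, 0) = 69.75
Node u (S = 110): V_u = 1/1.01·[0.8000·0.0000 + 0.2000·40.5000] = 8.0198
Node d (S = 65): V_d = 1/1.01·[0.8000·40.5000 + 0.2000·69.7500] = 45.8911
Node 0 (S = 100): V_0 = 1/1.01·[0.8000·8.0198 + 0.2000·45.8911] = 15.4397

$15.44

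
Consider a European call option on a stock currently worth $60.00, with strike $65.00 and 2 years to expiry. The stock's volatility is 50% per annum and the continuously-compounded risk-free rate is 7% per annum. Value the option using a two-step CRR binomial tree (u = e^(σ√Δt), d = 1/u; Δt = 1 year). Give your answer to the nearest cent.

CRR parameters: u = e^(σ√Δt) = e^(0.5·√1) = 1.6487, d = 1/u = 0.6065
Per-period rate: rΔt = 0.07·1 = 0.07, so R = e^0.07 = 1.0725
Risk-neutral probability p = (e^0.07 − 0.6065)/(1.6487 − 0.6065) = 0.4660/1.0422 = 0.4471
Terminal stock prices: S_uu = 163.1, S_ud = 60, S_dd = 22.07
Terminal payoffs (S − K): max(98.1, 0) = 98.1, max(-5, 0) = 0, max(-42.93, 0) = 0
Node u (S = 98.92): V_u = e^(−0.07)·[0.4471·98.0969 + 0.5529·0.0000] = 40.8952
Node d (S = 36.39): V_d = e^(−0.07)·[0.4471·0.0000 + 0.5529·0.0000] = 0.0000
Node 0 (S = 60): V_0 = e^(−0.07)·[0.4471·40.8952 + 0.5529·0.0000] = 17.0486

$17.05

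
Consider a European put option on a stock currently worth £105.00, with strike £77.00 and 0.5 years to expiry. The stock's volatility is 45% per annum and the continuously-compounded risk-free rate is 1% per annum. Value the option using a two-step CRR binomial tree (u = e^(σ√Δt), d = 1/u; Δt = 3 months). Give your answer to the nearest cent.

£3.03

CRR parameters: u = e^(σ√Δt) = e^(0.45·√0.25) = 1.2523, d = 1/u = 0.7985
Per-period rate: rΔt = 0.01·0.25 = 0.0025, so R = e^0.0025 = 1.0025
Risk-neutral probability p = (e^0.0025 − 0.7985)/(1.2523 − 0.7985) = 0.2040/0.4538 = 0.4495
Terminal stock prices: S_uu = 164.7, S_ud = 105, S_dd = 66.95
Terminal payoffs (K − S): max(-87.67, 0) = 0, max(-28, 0) = 0, max(10.05, 0) = 10.05
Node u (S = 131.5): V_u = e^(−0.0025)·[0.4495·0.0000 + 0.5505·0.0000] = 0.0000
Node d (S = 83.84): V_d = e^(−0.0025)·[0.4495·0.0000 + 0.5505·10.0490] = 5.5182
Node 0 (S = 105): V_0 = e^(−0.0025)·[0.4495·0.0000 + 0.5505·5.5182] = 3.0302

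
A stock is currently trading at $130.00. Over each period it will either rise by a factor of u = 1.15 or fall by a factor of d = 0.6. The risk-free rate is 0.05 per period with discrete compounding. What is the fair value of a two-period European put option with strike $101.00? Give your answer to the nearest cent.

$4.67

Risk-neutral probability p = (1 + 0.05 − 0.6)/(1.15 − 0.6) = 0.4500/0.5500 = 0.8182
Terminal stock prices: S_uu = 171.9, S_ud = 89.7, S_dd = 46.8
Terminal payoffs (K − S): max(-70.92, 0) = 0, max(11.3, 0) = 11.3, max(54.2, 0) = 54.2
Node u (S = 149.5): V_u = 1/1.05·[0.8182·0.0000 + 0.1818·11.3000] = 1.9567
Node d (S = 78): V_d = 1/1.05·[0.8182·11.3000 + 0.1818·54.2000] = 18.1905
Node 0 (S = 130): V_0 = 1/1.05·[0.8182·1.9567 + 0.1818·18.1905] = 4.6746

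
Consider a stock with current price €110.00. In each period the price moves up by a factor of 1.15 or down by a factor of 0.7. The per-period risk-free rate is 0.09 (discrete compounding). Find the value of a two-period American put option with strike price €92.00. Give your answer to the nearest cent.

€2.17

Risk-neutral probability p = (1 + 0.09 − 0.7)/(1.15 − 0.7) = 0.3900/0.4500 = 0.8667
Terminal stock prices: S_uu = 145.5, S_ud = 88.55, S_dd = 53.9
Terminal payoffs (K − S): max(-53.47, 0) = 0, max(3.45, 0) = 3.45, max(38.1, 0) = 38.1
Node u (S = 126.5): continuation = 1/1.09·[0.8667·0.0000 + 0.1333·3.4500] = 0.4220; exercise value = 0.0000 ≤ continuation, so V_u = 0.4220
Node d (S = 77): continuation = 1/1.09·[0.8667·3.4500 + 0.1333·38.1000] = 7.4037; exercise value = 15.0000 > continuation, so V_d = 15.0000 (exercise)
Node 0 (S = 110): continuation = 1/1.09·[0.8667·0.4220 + 0.1333·15.0000] = 2.1704; exercise value = 0.0000 ≤ continuation, so V_0 = 2.1704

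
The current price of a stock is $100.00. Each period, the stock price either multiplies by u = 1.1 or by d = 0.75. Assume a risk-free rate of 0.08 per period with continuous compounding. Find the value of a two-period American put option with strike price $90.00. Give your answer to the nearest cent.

$0.95

Risk-neutral probability p = (e^0.08 − 0.75)/(1.1 − 0.75) = 0.3333/0.3500 = 0.9522
Terminal stock prices: S_uu = 121, S_ud = 82.5, S_dd = 56.25
Terminal payoffs (K − S): max(-31, 0) = 0, max(7.5, 0) = 7.5, max(33.75, 0) = 33.75
Node u (S = 110): continuation = e^(−0.08)·[0.9522·0.0000 + 0.0478·7.5000] = 0.3306; exercise value = 0.0000 ≤ continuation, so V_u = 0.3306
Node d (S = 75): continuation = e^(−0.08)·[0.9522·7.5000 + 0.0478·33.7500] = 8.0805; exercise value = 15.0000 > continuation, so V_d = 15.0000 (exercise)
Node 0 (S = 100): continuation = e^(−0.08)·[0.9522·0.3306 + 0.0478·15.0000] = 0.9518; exercise value = 0.0000 ≤ continuation, so V_0 = 0.9518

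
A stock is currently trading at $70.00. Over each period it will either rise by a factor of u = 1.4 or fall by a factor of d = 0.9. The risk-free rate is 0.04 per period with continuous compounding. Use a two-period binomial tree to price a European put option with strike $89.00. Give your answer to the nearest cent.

Risk-neutral probability p = (e^0.04 − 0.9)/(1.4 − 0.9) = 0.1408/0.5000 = 0.2816
Terminal stock prices: S_uu = 137.2, S_ud = 88.2, S_dd = 56.7
Terminal payoffs (K − S): max(-48.2, 0) = 0, max(0.8, 0) = 0.8, max(32.3, 0) = 32.3
Node u (S = 98): V_u = e^(−0.04)·[0.2816·0.0000 + 0.7184·0.8000] = 0.5522
Node d (S = 63): V_d = e^(−0.04)·[0.2816·0.8000 + 0.7184·32.3000] = 22.5103
Node 0 (S = 70): V_0 = e^(−0.04)·[0.2816·0.5522 + 0.7184·22.5103] = 15.6862

$15.69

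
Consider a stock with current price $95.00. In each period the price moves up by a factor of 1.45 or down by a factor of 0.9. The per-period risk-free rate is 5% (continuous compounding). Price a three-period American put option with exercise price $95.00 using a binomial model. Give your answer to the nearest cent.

Risk-neutral probability p = (e^0.05 − 0.9)/(1.45 − 0.9) = 0.1513/0.5500 = 0.2750
Terminal stock prices: S_uuu = 289.6, S_uud = 179.8, S_udd = 111.6, S_ddd = 69.26
Terminal payoffs (K − S): max(-194.6, 0) = 0, max(-84.76, 0) = 0, max(-16.58, 0) = 0, max(25.74, 0) = 25.74
Node uu (S = 199.7): continuation = e^(−0.05)·[0.2750·0.0000 + 0.7250·0.0000] = 0.0000; exercise value = 0.0000 ≤ continuation, so V_uu = 0.0000
Node ud (S = 124): continuation = e^(−0.05)·[0.2750·0.0000 + 0.7250·0.0000] = 0.0000; exercise value = 0.0000 ≤ continuation, so V_ud = 0.0000
Node dd (S = 76.95): continuation = e^(−0.05)·[0.2750·0.0000 + 0.7250·25.7450] = 17.7539; exercise value = 18.0500 > continuation, so V_dd = 18.0500 (exercise)
Node u (S = 137.8): continuation = e^(−0.05)·[0.2750·0.0000 + 0.7250·0.0000] = 0.0000; exercise value = 0.0000 ≤ continuation, so V_u = 0.0000
Node d (S = 85.5): continuation = e^(−0.05)·[0.2750·0.0000 + 0.7250·18.0500] = 12.4474; exercise value = 9.5000 ≤ continuation, so V_d = 12.4474
Node 0 (S = 95): continuation = e^(−0.05)·[0.2750·0.0000 + 0.7250·12.4474] = 8.5838; exercise value = 0.0000 ≤ continuation, so V_0 = 8.5838

$8.58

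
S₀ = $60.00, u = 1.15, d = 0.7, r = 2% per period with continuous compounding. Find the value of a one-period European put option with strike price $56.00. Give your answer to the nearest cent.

$3.96

Risk-neutral probability p = (e^0.02 − 0.7)/(1.15 − 0.7) = 0.3202/0.4500 = 0.7116
Terminal stock prices: S_u = 69, S_d = 42
Terminal payoffs (K − S): max(-13, 0) = 0, max(14, 0) = 14
Node 0 (S = 60): V_0 = e^(−0.02)·[0.7116·0.0000 + 0.2884·14.0000] = 3.9582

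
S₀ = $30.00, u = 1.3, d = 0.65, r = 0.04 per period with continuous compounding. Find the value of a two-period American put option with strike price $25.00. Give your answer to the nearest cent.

$2.11

Risk-neutral probability p = (e^0.04 − 0.65)/(1.3 − 0.65) = 0.3908/0.6500 = 0.6012
Terminal stock prices: S_uu = 50.7, S_ud = 25.35, S_dd = 12.68
Terminal payoffs (K − S): max(-25.7, 0) = 0, max(-0.35, 0) = 0, max(12.32, 0) = 12.32
Node u (S = 39): continuation = e^(−0.04)·[0.6012·0.0000 + 0.3988·0.0000] = 0.0000; exercise value = 0.0000 ≤ continuation, so V_u = 0.0000
Node d (S = 19.5): continuation = e^(−0.04)·[0.6012·0.0000 + 0.3988·12.3250] = 4.7219; exercise value = 5.5000 > continuation, so V_d = 5.5000 (exercise)
Node 0 (S = 30): continuation = e^(−0.04)·[0.6012·0.0000 + 0.3988·5.5000] = 2.1071; exercise value = 0.0000 ≤ continuation, so V_0 = 2.1071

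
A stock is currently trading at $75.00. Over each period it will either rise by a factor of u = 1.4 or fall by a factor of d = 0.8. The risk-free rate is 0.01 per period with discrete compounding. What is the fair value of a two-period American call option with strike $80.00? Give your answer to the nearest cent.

$9.83

Risk-neutral probability p = (1 + 0.01 − 0.8)/(1.4 − 0.8) = 0.2100/0.6000 = 0.3500
Terminal stock prices: S_uu = 147, S_ud = 84, S_dd = 48
Terminal payoffs (S − K): max(67, 0) = 67, max(4, 0) = 4, max(-32, 0) = 0
Node u (S = 105): continuation = 1/1.01·[0.3500·67.0000 + 0.6500·4.0000] = 25.7921; exercise value = 25.0000 ≤ continuation, so V_u = 25.7921
Node d (S = 60): continuation = 1/1.01·[0.3500·4.0000 + 0.6500·0.0000] = 1.3861; exercise value = 0.0000 ≤ continuation, so V_d = 1.3861
Node 0 (S = 75): continuation = 1/1.01·[0.3500·25.7921 + 0.6500·1.3861] = 9.8299; exercise value = 0.0000 ≤ continuation, so V_0 = 9.8299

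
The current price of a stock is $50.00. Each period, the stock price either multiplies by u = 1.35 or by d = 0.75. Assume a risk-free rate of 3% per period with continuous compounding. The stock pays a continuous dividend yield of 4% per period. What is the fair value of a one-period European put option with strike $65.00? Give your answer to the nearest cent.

Per-period risk-free factor R = e^0.03 = 1.0305; dividend-adjusted growth = e^(0.03−0.04) = 0.9900.
Risk-neutral probability p = (0.9900 − 0.75)/(1.35 − 0.75) = 0.2400/0.6000 = 0.4001
Terminal stock prices: S_u = 67.5, S_d = 37.5
Terminal payoffs (K − S): max(-2.5, 0) = 0, max(27.5, 0) = 27.5
Node 0 (S = 50): V_0 = e^(−0.03)·[0.4001·0.0000 + 0.5999·27.5000] = 16.0101

$16.01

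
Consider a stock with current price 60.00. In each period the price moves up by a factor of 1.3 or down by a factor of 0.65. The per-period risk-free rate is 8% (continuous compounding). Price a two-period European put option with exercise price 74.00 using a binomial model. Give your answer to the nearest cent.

13.43

Risk-neutral probability p = (e^0.08 − 0.65)/(1.3 − 0.65) = 0.4333/0.6500 = 0.6666
Terminal stock prices: S_uu = 101.4, S_ud = 50.7, S_dd = 25.35
Terminal payoffs (K − S): max(-27.4, 0) = 0, max(23.3, 0) = 23.3, max(48.65, 0) = 48.65
Node u (S = 78): V_u = e^(−0.08)·[0.6666·0.0000 + 0.3334·23.3000] = 7.1711
Node d (S = 39): V_d = e^(−0.08)·[0.6666·23.3000 + 0.3334·48.6500] = 29.3106
Node 0 (S = 60): V_0 = e^(−0.08)·[0.6666·7.1711 + 0.3334·29.3106] = 13.4336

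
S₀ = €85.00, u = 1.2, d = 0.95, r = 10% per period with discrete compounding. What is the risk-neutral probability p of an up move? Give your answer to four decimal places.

p = 0.6000

Risk-neutral probability p = (1 + 0.1 − 0.95)/(1.2 − 0.95) = 0.1500/0.2500 = 0.6000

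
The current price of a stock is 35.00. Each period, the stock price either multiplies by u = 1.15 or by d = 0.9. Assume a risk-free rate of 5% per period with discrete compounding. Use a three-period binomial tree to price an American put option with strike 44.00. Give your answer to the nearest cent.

9.00

Risk-neutral probability p = (1 + 0.05 − 0.9)/(1.15 − 0.9) = 0.1500/0.2500 = 0.6000
Terminal stock prices: S_uuu = 53.23, S_uud = 41.66, S_udd = 32.6, S_ddd = 25.52
Terminal payoffs (K − S): max(-9.231, 0) = 0, max(2.341, 0) = 2.341, max(11.4, 0) = 11.4, max(18.48, 0) = 18.48
Node uu (S = 46.29): continuation = 1/1.05·[0.6000·0.0000 + 0.4000·2.3413] = 0.8919; exercise value = 0.0000 ≤ continuation, so V_uu = 0.8919
Node ud (S = 36.23): continuation = 1/1.05·[0.6000·2.3413 + 0.4000·11.3975] = 5.6798; exercise value = 7.7750 > continuation, so V_ud = 7.7750 (exercise)
Node dd (S = 28.35): continuation = 1/1.05·[0.6000·11.3975 + 0.4000·18.4850] = 13.5548; exercise value = 15.6500 > continuation, so V_dd = 15.6500 (exercise)
Node u (S = 40.25): continuation = 1/1.05·[0.6000·0.8919 + 0.4000·7.7750] = 3.4716; exercise value = 3.7500 > continuation, so V_u = 3.7500 (exercise)
Node d (S = 31.5): continuation = 1/1.05·[0.6000·7.7750 + 0.4000·15.6500] = 10.4048; exercise value = 12.5000 > continuation, so V_d = 12.5000 (exercise)
Node 0 (S = 35): continuation = 1/1.05·[0.6000·3.7500 + 0.4000·12.5000] = 6.9048; exercise value = 9.0000 > continuation, so V_0 = 9.0000 (exercise)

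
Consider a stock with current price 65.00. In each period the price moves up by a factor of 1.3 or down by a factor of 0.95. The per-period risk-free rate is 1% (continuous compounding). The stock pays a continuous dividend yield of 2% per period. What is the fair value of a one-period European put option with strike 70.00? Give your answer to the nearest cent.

Per-period risk-free factor R = e^0.01 = 1.0101; dividend-adjusted growth = e^(0.01−0.02) = 0.9900.
Risk-neutral probability p = (0.9900 − 0.95)/(1.3 − 0.95) = 0.0400/0.3500 = 0.1144
Terminal stock prices: S_u = 84.5, S_d = 61.75
Terminal payoffs (K − S): max(-14.5, 0) = 0, max(8.25, 0) = 8.25
Node 0 (S = 65): V_0 = e^(−0.01)·[0.1144·0.0000 + 0.8856·8.2500] = 7.2333

7.23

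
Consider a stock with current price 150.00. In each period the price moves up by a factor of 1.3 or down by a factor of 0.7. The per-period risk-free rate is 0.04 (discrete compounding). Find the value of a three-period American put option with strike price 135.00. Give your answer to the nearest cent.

Risk-neutral probability p = (1 + 0.04 − 0.7)/(1.3 − 0.7) = 0.3400/0.6000 = 0.5667
Terminal stock prices: S_uuu = 329.6, S_uud = 177.5, S_udd = 95.55, S_ddd = 51.45
Terminal payoffs (K − S): max(-194.6, 0) = 0, max(-42.45, 0) = 0, max(39.45, 0) = 39.45, max(83.55, 0) = 83.55
Node uu (S = 253.5): continuation = 1/1.04·[0.5667·0.0000 + 0.4333·0.0000] = 0.0000; exercise value = 0.0000 ≤ continuation, so V_uu = 0.0000
Node ud (S = 136.5): continuation = 1/1.04·[0.5667·0.0000 + 0.4333·39.4500] = 16.4375; exercise value = 0.0000 ≤ continuation, so V_ud = 16.4375
Node dd (S = 73.5): continuation = 1/1.04·[0.5667·39.4500 + 0.4333·83.5500] = 56.3077; exercise value = 61.5000 > continuation, so V_dd = 61.5000 (exercise)
Node u (S = 195): continuation = 1/1.04·[0.5667·0.0000 + 0.4333·16.4375] = 6.8490; exercise value = 0.0000 ≤ continuation, so V_u = 6.8490
Node d (S = 105): continuation = 1/1.04·[0.5667·16.4375 + 0.4333·61.5000] = 34.5813; exercise value = 30.0000 ≤ continuation, so V_d = 34.5813
Node 0 (S = 150): continuation = 1/1.04·[0.5667·6.8490 + 0.4333·34.5813] = 18.1407; exercise value = 0.0000 ≤ continuation, so V_0 = 18.1407

18.14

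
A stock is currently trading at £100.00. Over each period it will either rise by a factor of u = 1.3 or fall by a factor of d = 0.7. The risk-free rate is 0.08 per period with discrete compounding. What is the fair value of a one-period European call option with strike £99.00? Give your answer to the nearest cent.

Risk-neutral probability p = (1 + 0.08 − 0.7)/(1.3 − 0.7) = 0.3800/0.6000 = 0.6333
Terminal stock prices: S_u = 130, S_d = 70
Terminal payoffs (S − K): max(31, 0) = 31, max(-29, 0) = 0
Node 0 (S = 100): V_0 = 1/1.08·[0.6333·31.0000 + 0.3667·0.0000] = 18.1790

£18.18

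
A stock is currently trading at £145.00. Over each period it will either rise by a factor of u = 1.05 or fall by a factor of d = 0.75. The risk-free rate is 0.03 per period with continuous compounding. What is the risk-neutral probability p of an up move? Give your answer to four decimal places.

Risk-neutral probability p = (e^0.03 − 0.75)/(1.05 − 0.75) = 0.2805/0.3000 = 0.9348

p = 0.9348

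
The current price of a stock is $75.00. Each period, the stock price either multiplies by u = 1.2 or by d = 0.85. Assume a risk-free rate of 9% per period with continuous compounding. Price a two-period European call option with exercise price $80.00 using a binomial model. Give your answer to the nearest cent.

Risk-neutral probability p = (e^0.09 − 0.85)/(1.2 − 0.85) = 0.2442/0.3500 = 0.6976
Terminal stock prices: S_uu = 108, S_ud = 76.5, S_dd = 54.19
Terminal payoffs (S − K): max(28, 0) = 28, max(-3.5, 0) = 0, max(-25.81, 0) = 0
Node u (S = 90): V_u = e^(−0.09)·[0.6976·28.0000 + 0.3024·0.0000] = 17.8527
Node d (S = 63.75): V_d = e^(−0.09)·[0.6976·0.0000 + 0.3024·0.0000] = 0.0000
Node 0 (S = 75): V_0 = e^(−0.09)·[0.6976·17.8527 + 0.3024·0.0000] = 11.3828

$11.38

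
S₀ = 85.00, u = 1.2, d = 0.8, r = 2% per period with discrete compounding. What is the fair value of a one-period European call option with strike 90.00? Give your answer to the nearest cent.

6.47

Risk-neutral probability p = (1 + 0.02 − 0.8)/(1.2 − 0.8) = 0.2200/0.4000 = 0.5500
Terminal stock prices: S_u = 102, S_d = 68
Terminal payoffs (S − K): max(12, 0) = 12, max(-22, 0) = 0
Node 0 (S = 85): V_0 = 1/1.02·[0.5500·12.0000 + 0.4500·0.0000] = 6.4706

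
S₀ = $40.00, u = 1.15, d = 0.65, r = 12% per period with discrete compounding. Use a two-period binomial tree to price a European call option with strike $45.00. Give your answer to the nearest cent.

$5.56

Risk-neutral probability p = (1 + 0.12 − 0.65)/(1.15 − 0.65) = 0.4700/0.5000 = 0.9400
Terminal stock prices: S_uu = 52.9, S_ud = 29.9, S_dd = 16.9
Terminal payoffs (S − K): max(7.9, 0) = 7.9, max(-15.1, 0) = 0, max(-28.1, 0) = 0
Node u (S = 46): V_u = 1/1.12·[0.9400·7.9000 + 0.0600·0.0000] = 6.6304
Node d (S = 26): V_d = 1/1.12·[0.9400·0.0000 + 0.0600·0.0000] = 0.0000
Node 0 (S = 40): V_0 = 1/1.12·[0.9400·6.6304 + 0.0600·0.0000] = 5.5648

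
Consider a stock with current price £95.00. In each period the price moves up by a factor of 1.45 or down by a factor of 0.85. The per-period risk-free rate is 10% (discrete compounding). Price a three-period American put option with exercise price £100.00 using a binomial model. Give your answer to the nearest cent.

£10.26

Risk-neutral probability p = (1 + 0.1 − 0.85)/(1.45 − 0.85) = 0.2500/0.6000 = 0.4167
Terminal stock prices: S_uuu = 289.6, S_uud = 169.8, S_udd = 99.52, S_ddd = 58.34
Terminal payoffs (K − S): max(-189.6, 0) = 0, max(-69.78, 0) = 0, max(0.4756, 0) = 0.4756, max(41.66, 0) = 41.66
Node uu (S = 199.7): continuation = 1/1.1·[0.4167·0.0000 + 0.5833·0.0000] = 0.0000; exercise value = 0.0000 ≤ continuation, so V_uu = 0.0000
Node ud (S = 117.1): continuation = 1/1.1·[0.4167·0.0000 + 0.5833·0.4756] = 0.2522; exercise value = 0.0000 ≤ continuation, so V_ud = 0.2522
Node dd (S = 68.64): continuation = 1/1.1·[0.4167·0.4756 + 0.5833·41.6581] = 22.2716; exercise value = 31.3625 > continuation, so V_dd = 31.3625 (exercise)
Node u (S = 137.8): continuation = 1/1.1·[0.4167·0.0000 + 0.5833·0.2522] = 0.1338; exercise value = 0.0000 ≤ continuation, so V_u = 0.1338
Node d (S = 80.75): continuation = 1/1.1·[0.4167·0.2522 + 0.5833·31.3625] = 16.7272; exercise value = 19.2500 > continuation, so V_d = 19.2500 (exercise)
Node 0 (S = 95): continuation = 1/1.1·[0.4167·0.1338 + 0.5833·19.2500] = 10.2590; exercise value = 5.0000 ≤ continuation, so V_0 = 10.2590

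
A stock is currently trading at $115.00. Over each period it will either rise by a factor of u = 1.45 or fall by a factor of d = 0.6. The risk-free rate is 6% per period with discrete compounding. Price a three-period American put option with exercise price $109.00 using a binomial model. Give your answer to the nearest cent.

$22.03

Risk-neutral probability p = (1 + 0.06 − 0.6)/(1.45 − 0.6) = 0.4600/0.8500 = 0.5412
Terminal stock prices: S_uuu = 350.6, S_uud = 145.1, S_udd = 60.03, S_ddd = 24.84
Terminal payoffs (K − S): max(-241.6, 0) = 0, max(-36.07, 0) = 0, max(48.97, 0) = 48.97, max(84.16, 0) = 84.16
Node uu (S = 241.8): continuation = 1/1.06·[0.5412·0.0000 + 0.4588·0.0000] = 0.0000; exercise value = 0.0000 ≤ continuation, so V_uu = 0.0000
Node ud (S = 100): continuation = 1/1.06·[0.5412·0.0000 + 0.4588·48.9700] = 21.1968; exercise value = 8.9500 ≤ continuation, so V_ud = 21.1968
Node dd (S = 41.4): continuation = 1/1.06·[0.5412·48.9700 + 0.4588·84.1600] = 61.4302; exercise value = 67.6000 > continuation, so V_dd = 67.6000 (exercise)
Node u (S = 166.8): continuation = 1/1.06·[0.5412·0.0000 + 0.4588·21.1968] = 9.1751; exercise value = 0.0000 ≤ continuation, so V_u = 9.1751
Node d (S = 69): continuation = 1/1.06·[0.5412·21.1968 + 0.4588·67.6000] = 40.0827; exercise value = 40.0000 ≤ continuation, so V_d = 40.0827
Node 0 (S = 115): continuation = 1/1.06·[0.5412·9.1751 + 0.4588·40.0827] = 22.0342; exercise value = 0.0000 ≤ continuation, so V_0 = 22.0342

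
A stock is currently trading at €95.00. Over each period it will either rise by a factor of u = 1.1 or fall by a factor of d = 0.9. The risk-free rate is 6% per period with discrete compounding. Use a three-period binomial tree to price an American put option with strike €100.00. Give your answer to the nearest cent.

Risk-neutral probability p = (1 + 0.06 − 0.9)/(1.1 − 0.9) = 0.1600/0.2000 = 0.8000
Terminal stock prices: S_uuu = 126.4, S_uud = 103.5, S_udd = 84.65, S_ddd = 69.26
Terminal payoffs (K − S): max(-26.45, 0) = 0, max(-3.455, 0) = 0, max(15.35, 0) = 15.35, max(30.74, 0) = 30.74
Node uu (S = 115): continuation = 1/1.06·[0.8000·0.0000 + 0.2000·0.0000] = 0.0000; exercise value = 0.0000 ≤ continuation, so V_uu = 0.0000
Node ud (S = 94.05): continuation = 1/1.06·[0.8000·0.0000 + 0.2000·15.3550] = 2.8972; exercise value = 5.9500 > continuation, so V_ud = 5.9500 (exercise)
Node dd (S = 76.95): continuation = 1/1.06·[0.8000·15.3550 + 0.2000·30.7450] = 17.3896; exercise value = 23.0500 > continuation, so V_dd = 23.0500 (exercise)
Node u (S = 104.5): continuation = 1/1.06·[0.8000·0.0000 + 0.2000·5.9500] = 1.1226; exercise value = 0.0000 ≤ continuation, so V_u = 1.1226
Node d (S = 85.5): continuation = 1/1.06·[0.8000·5.9500 + 0.2000·23.0500] = 8.8396; exercise value = 14.5000 > continuation, so V_d = 14.5000 (exercise)
Node 0 (S = 95): continuation = 1/1.06·[0.8000·1.1226 + 0.2000·14.5000] = 3.5831; exercise value = 5.0000 > continuation, so V_0 = 5.0000 (exercise)

€5.00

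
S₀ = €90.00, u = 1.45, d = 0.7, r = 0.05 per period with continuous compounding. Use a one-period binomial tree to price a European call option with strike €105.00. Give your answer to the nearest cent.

€11.36

Risk-neutral probability p = (e^0.05 − 0.7)/(1.45 − 0.7) = 0.3513/0.7500 = 0.4684
Terminal stock prices: S_u = 130.5, S_d = 63
Terminal payoffs (S − K): max(25.5, 0) = 25.5, max(-42, 0) = 0
Node 0 (S = 90): V_0 = e^(−0.05)·[0.4684·25.5000 + 0.5316·0.0000] = 11.3607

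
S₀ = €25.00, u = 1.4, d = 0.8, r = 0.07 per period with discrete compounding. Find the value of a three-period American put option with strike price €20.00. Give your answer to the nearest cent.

Risk-neutral probability p = (1 + 0.07 − 0.8)/(1.4 − 0.8) = 0.2700/0.6000 = 0.4500
Terminal stock prices: S_uuu = 68.6, S_uud = 39.2, S_udd = 22.4, S_ddd = 12.8
Terminal payoffs (K − S): max(-48.6, 0) = 0, max(-19.2, 0) = 0, max(-2.4, 0) = 0, max(7.2, 0) = 7.2
Node uu (S = 49): continuation = 1/1.07·[0.4500·0.0000 + 0.5500·0.0000] = 0.0000; exercise value = 0.0000 ≤ continuation, so V_uu = 0.0000
Node ud (S = 28): continuation = 1/1.07·[0.4500·0.0000 + 0.5500·0.0000] = 0.0000; exercise value = 0.0000 ≤ continuation, so V_ud = 0.0000
Node dd (S = 16): continuation = 1/1.07·[0.4500·0.0000 + 0.5500·7.2000] = 3.7009; exercise value = 4.0000 > continuation, so V_dd = 4.0000 (exercise)
Node u (S = 35): continuation = 1/1.07·[0.4500·0.0000 + 0.5500·0.0000] = 0.0000; exercise value = 0.0000 ≤ continuation, so V_u = 0.0000
Node d (S = 20): continuation = 1/1.07·[0.4500·0.0000 + 0.5500·4.0000] = 2.0561; exercise value = 0.0000 ≤ continuation, so V_d = 2.0561
Node 0 (S = 25): continuation = 1/1.07·[0.4500·0.0000 + 0.5500·2.0561] = 1.0569; exercise value = 0.0000 ≤ continuation, so V_0 = 1.0569

€1.06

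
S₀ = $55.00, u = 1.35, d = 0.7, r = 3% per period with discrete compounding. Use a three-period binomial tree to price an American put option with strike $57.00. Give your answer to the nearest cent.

Risk-neutral probability p = (1 + 0.03 − 0.7)/(1.35 − 0.7) = 0.3300/0.6500 = 0.5077
Terminal stock prices: S_uuu = 135.3, S_uud = 70.17, S_udd = 36.38, S_ddd = 18.86
Terminal payoffs (K − S): max(-78.32, 0) = 0, max(-13.17, 0) = 0, max(20.62, 0) = 20.62, max(38.14, 0) = 38.14
Node uu (S = 100.2): continuation = 1/1.03·[0.5077·0.0000 + 0.4923·0.0000] = 0.0000; exercise value = 0.0000 ≤ continuation, so V_uu = 0.0000
Node ud (S = 51.97): continuation = 1/1.03·[0.5077·0.0000 + 0.4923·20.6175] = 9.8545; exercise value = 5.0250 ≤ continuation, so V_ud = 9.8545
Node dd (S = 26.95): continuation = 1/1.03·[0.5077·20.6175 + 0.4923·38.1350] = 28.3898; exercise value = 30.0500 > continuation, so V_dd = 30.0500 (exercise)
Node u (S = 74.25): continuation = 1/1.03·[0.5077·0.0000 + 0.4923·9.8545] = 4.7102; exercise value = 0.0000 ≤ continuation, so V_u = 4.7102
Node d (S = 38.5): continuation = 1/1.03·[0.5077·9.8545 + 0.4923·30.0500] = 19.2203; exercise value = 18.5000 ≤ continuation, so V_d = 19.2203
Node 0 (S = 55): continuation = 1/1.03·[0.5077·4.7102 + 0.4923·19.2203] = 11.5084; exercise value = 2.0000 ≤ continuation, so V_0 = 11.5084

$11.51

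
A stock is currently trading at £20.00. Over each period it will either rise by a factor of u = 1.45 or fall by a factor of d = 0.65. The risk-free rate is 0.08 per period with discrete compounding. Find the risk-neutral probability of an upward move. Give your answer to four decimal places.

Risk-neutral probability p = (1 + 0.08 − 0.65)/(1.45 − 0.65) = 0.4300/0.8000 = 0.5375

p = 0.5375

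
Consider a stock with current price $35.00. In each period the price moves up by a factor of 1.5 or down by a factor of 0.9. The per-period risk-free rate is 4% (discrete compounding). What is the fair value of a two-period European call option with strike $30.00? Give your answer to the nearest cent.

Risk-neutral probability p = (1 + 0.04 − 0.9)/(1.5 − 0.9) = 0.1400/0.6000 = 0.2333
Terminal stock prices: S_uu = 78.75, S_ud = 47.25, S_dd = 28.35
Terminal payoffs (S − K): max(48.75, 0) = 48.75, max(17.25, 0) = 17.25, max(-1.65, 0) = 0
Node u (S = 52.5): V_u = 1/1.04·[0.2333·48.7500 + 0.7667·17.2500] = 23.6538
Node d (S = 31.5): V_d = 1/1.04·[0.2333·17.2500 + 0.7667·0.0000] = 3.8702
Node 0 (S = 35): V_0 = 1/1.04·[0.2333·23.6538 + 0.7667·3.8702] = 8.1600

$8.16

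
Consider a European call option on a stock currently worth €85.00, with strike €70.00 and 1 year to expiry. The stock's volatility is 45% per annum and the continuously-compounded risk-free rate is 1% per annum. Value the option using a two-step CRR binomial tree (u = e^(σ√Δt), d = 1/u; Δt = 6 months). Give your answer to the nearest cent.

CRR parameters: u = e^(σ√Δt) = e^(0.45·√0.5) = 1.3746, d = 1/u = 0.7275
Per-period rate: rΔt = 0.01·0.5 = 0.005, so R = e^0.005 = 1.0050
Risk-neutral probability p = (e^0.005 − 0.7275)/(1.3746 − 0.7275) = 0.2776/0.6472 = 0.4289
Terminal stock prices: S_uu = 160.6, S_ud = 85, S_dd = 44.98
Terminal payoffs (S − K): max(90.62, 0) = 90.62, max(15, 0) = 15, max(-25.02, 0) = 0
Node u (S = 116.8): V_u = e^(−0.005)·[0.4289·90.6210 + 0.5711·15.0000] = 47.1942
Node d (S = 61.83): V_d = e^(−0.005)·[0.4289·15.0000 + 0.5711·0.0000] = 6.4008
Node 0 (S = 85): V_0 = e^(−0.005)·[0.4289·47.1942 + 0.5711·6.4008] = 23.7763

€23.78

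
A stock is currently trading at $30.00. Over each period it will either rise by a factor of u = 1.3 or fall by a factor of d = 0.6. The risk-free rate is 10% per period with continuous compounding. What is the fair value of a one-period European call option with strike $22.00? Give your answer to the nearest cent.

Risk-neutral probability p = (e^0.1 − 0.6)/(1.3 − 0.6) = 0.5052/0.7000 = 0.7217
Terminal stock prices: S_u = 39, S_d = 18
Terminal payoffs (S − K): max(17, 0) = 17, max(-4, 0) = 0
Node 0 (S = 30): V_0 = e^(−0.1)·[0.7217·17.0000 + 0.2783·0.0000] = 11.1009

$11.10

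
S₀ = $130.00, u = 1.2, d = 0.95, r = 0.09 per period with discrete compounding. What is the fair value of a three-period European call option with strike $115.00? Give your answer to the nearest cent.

$41.43

Risk-neutral probability p = (1 + 0.09 − 0.95)/(1.2 − 0.95) = 0.1400/0.2500 = 0.5600
Terminal stock prices: S_uuu = 224.6, S_uud = 177.8, S_udd = 140.8, S_ddd = 111.5
Terminal payoffs (S − K): max(109.6, 0) = 109.6, max(62.84, 0) = 62.84, max(25.79, 0) = 25.79, max(-3.541, 0) = 0
Node uu (S = 187.2): V_uu = 1/1.09·[0.5600·109.6400 + 0.4400·62.8400] = 81.6954
Node ud (S = 148.2): V_ud = 1/1.09·[0.5600·62.8400 + 0.4400·25.7900] = 42.6954
Node dd (S = 117.3): V_dd = 1/1.09·[0.5600·25.7900 + 0.4400·0.0000] = 13.2499
Node u (S = 156): V_u = 1/1.09·[0.5600·81.6954 + 0.4400·42.6954] = 59.2068
Node d (S = 123.5): V_d = 1/1.09·[0.5600·42.6954 + 0.4400·13.2499] = 27.2838
Node 0 (S = 130): V_0 = 1/1.09·[0.5600·59.2068 + 0.4400·27.2838] = 41.4318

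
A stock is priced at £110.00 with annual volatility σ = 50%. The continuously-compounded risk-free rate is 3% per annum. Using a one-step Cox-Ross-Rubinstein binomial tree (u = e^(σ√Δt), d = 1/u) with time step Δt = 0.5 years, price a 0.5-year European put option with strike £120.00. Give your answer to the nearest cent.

£23.86

CRR parameters: u = e^(σ√Δt) = e^(0.5·√0.5) = 1.4241, d = 1/u = 0.7022
Per-period rate: rΔt = 0.03·0.5 = 0.015, so R = e^0.015 = 1.0151
Risk-neutral probability p = (e^0.015 − 0.7022)/(1.4241 − 0.7022) = 0.3129/0.7219 = 0.4335
Terminal stock prices: S_u = 156.7, S_d = 77.24
Terminal payoffs (K − S): max(-36.65, 0) = 0, max(42.76, 0) = 42.76
Node 0 (S = 110): V_0 = e^(−0.015)·[0.4335·0.0000 + 0.5665·42.7593] = 23.8644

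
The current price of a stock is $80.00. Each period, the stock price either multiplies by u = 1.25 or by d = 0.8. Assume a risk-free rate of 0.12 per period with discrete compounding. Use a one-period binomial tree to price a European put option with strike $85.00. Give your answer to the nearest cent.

$5.42

Risk-neutral probability p = (1 + 0.12 − 0.8)/(1.25 − 0.8) = 0.3200/0.4500 = 0.7111
Terminal stock prices: S_u = 100, S_d = 64
Terminal payoffs (K − S): max(-15, 0) = 0, max(21, 0) = 21
Node 0 (S = 80): V_0 = 1/1.12·[0.7111·0.0000 + 0.2889·21.0000] = 5.4167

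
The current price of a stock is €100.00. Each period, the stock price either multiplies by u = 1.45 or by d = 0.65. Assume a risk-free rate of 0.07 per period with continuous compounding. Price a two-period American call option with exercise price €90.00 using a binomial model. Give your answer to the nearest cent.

Risk-neutral probability p = (e^0.07 − 0.65)/(1.45 − 0.65) = 0.4225/0.8000 = 0.5281
Terminal stock prices: S_uu = 210.2, S_ud = 94.25, S_dd = 42.25
Terminal payoffs (S − K): max(120.2, 0) = 120.2, max(4.25, 0) = 4.25, max(-47.75, 0) = 0
Node u (S = 145): continuation = e^(−0.07)·[0.5281·120.2500 + 0.4719·4.2500] = 61.0846; exercise value = 55.0000 ≤ continuation, so V_u = 61.0846
Node d (S = 65): continuation = e^(−0.07)·[0.5281·4.2500 + 0.4719·0.0000] = 2.0928; exercise value = 0.0000 ≤ continuation, so V_d = 2.0928
Node 0 (S = 100): continuation = e^(−0.07)·[0.5281·61.0846 + 0.4719·2.0928] = 31.0006; exercise value = 10.0000 ≤ continuation, so V_0 = 31.0006

€31.00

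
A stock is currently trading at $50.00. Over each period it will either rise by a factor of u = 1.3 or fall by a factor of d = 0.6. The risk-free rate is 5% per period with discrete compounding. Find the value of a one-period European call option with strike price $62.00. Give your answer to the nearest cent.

Risk-neutral probability p = (1 + 0.05 − 0.6)/(1.3 − 0.6) = 0.4500/0.7000 = 0.6429
Terminal stock prices: S_u = 65, S_d = 30
Terminal payoffs (S − K): max(3, 0) = 3, max(-32, 0) = 0
Node 0 (S = 50): V_0 = 1/1.05·[0.6429·3.0000 + 0.3571·0.0000] = 1.8367

$1.84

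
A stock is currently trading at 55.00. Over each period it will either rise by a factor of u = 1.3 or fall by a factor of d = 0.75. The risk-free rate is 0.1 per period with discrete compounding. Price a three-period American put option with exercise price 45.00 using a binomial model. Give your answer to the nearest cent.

Risk-neutral probability p = (1 + 0.1 − 0.75)/(1.3 − 0.75) = 0.3500/0.5500 = 0.6364
Terminal stock prices: S_uuu = 120.8, S_uud = 69.71, S_udd = 40.22, S_ddd = 23.2
Terminal payoffs (K − S): max(-75.84, 0) = 0, max(-24.71, 0) = 0, max(4.781, 0) = 4.781, max(21.8, 0) = 21.8
Node uu (S = 92.95): continuation = 1/1.1·[0.6364·0.0000 + 0.3636·0.0000] = 0.0000; exercise value = 0.0000 ≤ continuation, so V_uu = 0.0000
Node ud (S = 53.62): continuation = 1/1.1·[0.6364·0.0000 + 0.3636·4.7812] = 1.5806; exercise value = 0.0000 ≤ continuation, so V_ud = 1.5806
Node dd (S = 30.94): continuation = 1/1.1·[0.6364·4.7812 + 0.3636·21.7969] = 9.9716; exercise value = 14.0625 > continuation, so V_dd = 14.0625 (exercise)
Node u (S = 71.5): continuation = 1/1.1·[0.6364·0.0000 + 0.3636·1.5806] = 0.5225; exercise value = 0.0000 ≤ continuation, so V_u = 0.5225
Node d (S = 41.25): continuation = 1/1.1·[0.6364·1.5806 + 0.3636·14.0625] = 5.5631; exercise value = 3.7500 ≤ continuation, so V_d = 5.5631
Node 0 (S = 55): continuation = 1/1.1·[0.6364·0.5225 + 0.3636·5.5631] = 2.1413; exercise value = 0.0000 ≤ continuation, so V_0 = 2.1413

2.14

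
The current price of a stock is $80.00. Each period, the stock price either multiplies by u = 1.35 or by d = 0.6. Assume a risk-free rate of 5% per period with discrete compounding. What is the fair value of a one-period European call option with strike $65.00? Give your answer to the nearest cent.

Risk-neutral probability p = (1 + 0.05 − 0.6)/(1.35 − 0.6) = 0.4500/0.7500 = 0.6000
Terminal stock prices: S_u = 108, S_d = 48
Terminal payoffs (S − K): max(43, 0) = 43, max(-17, 0) = 0
Node 0 (S = 80): V_0 = 1/1.05·[0.6000·43.0000 + 0.4000·0.0000] = 24.5714

$24.57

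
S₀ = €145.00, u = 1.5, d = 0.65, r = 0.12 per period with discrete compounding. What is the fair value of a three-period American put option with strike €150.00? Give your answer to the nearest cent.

Risk-neutral probability p = (1 + 0.12 − 0.65)/(1.5 − 0.65) = 0.4700/0.8500 = 0.5529
Terminal stock prices: S_uuu = 489.4, S_uud = 212.1, S_udd = 91.89, S_ddd = 39.82
Terminal payoffs (K − S): max(-339.4, 0) = 0, max(-62.06, 0) = 0, max(58.11, 0) = 58.11, max(110.2, 0) = 110.2
Node uu (S = 326.2): continuation = 1/1.12·[0.5529·0.0000 + 0.4471·0.0000] = 0.0000; exercise value = 0.0000 ≤ continuation, so V_uu = 0.0000
Node ud (S = 141.4): continuation = 1/1.12·[0.5529·0.0000 + 0.4471·58.1062] = 23.1937; exercise value = 8.6250 ≤ continuation, so V_ud = 23.1937
Node dd (S = 61.26): continuation = 1/1.12·[0.5529·58.1062 + 0.4471·110.1794] = 72.6661; exercise value = 88.7375 > continuation, so V_dd = 88.7375 (exercise)
Node u (S = 217.5): continuation = 1/1.12·[0.5529·0.0000 + 0.4471·23.1937] = 9.2580; exercise value = 0.0000 ≤ continuation, so V_u = 9.2580
Node d (S = 94.25): continuation = 1/1.12·[0.5529·23.1937 + 0.4471·88.7375] = 46.8711; exercise value = 55.7500 > continuation, so V_d = 55.7500 (exercise)
Node 0 (S = 145): continuation = 1/1.12·[0.5529·9.2580 + 0.4471·55.7500] = 26.8238; exercise value = 5.0000 ≤ continuation, so V_0 = 26.8238

€26.82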